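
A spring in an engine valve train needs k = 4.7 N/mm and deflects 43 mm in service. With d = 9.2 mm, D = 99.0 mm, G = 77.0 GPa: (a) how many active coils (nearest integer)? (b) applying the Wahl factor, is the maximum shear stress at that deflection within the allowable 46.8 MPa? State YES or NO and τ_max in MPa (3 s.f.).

(a) 15 coils; (b) NO, τ_max = 74.8 MPa

N_a = Gd⁴/(8D³k) = (77.0×10³)(9.2⁴)/(8·99.0³·4.7) = 15.12 → N_a = 15
Actual rate k = Gd⁴/(8D³·15) = 4.7376 N/mm
Working load F = kδ = 4.7376·43 = 203.72 N
C = 99.0/9.2 = 10.7609; K_W = (4C−1)/(4C−4)+0.615/C = 1.1340
τ_max = K_W·8FD/(πd³) = 1.1340·65.953 = 74.79 MPa
τ_max > 46.8 MPa → exceeds allowable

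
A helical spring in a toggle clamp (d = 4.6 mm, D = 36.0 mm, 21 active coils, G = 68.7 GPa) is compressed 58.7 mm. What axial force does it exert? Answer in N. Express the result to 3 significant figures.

k = Gd⁴/(8D³N_a) = (68.7×10³)(4.6⁴)/(8·36.0³·21) = 3.9244 N/mm
F = k·δ = 3.9244 × 58.7 = 230.36 N

230 N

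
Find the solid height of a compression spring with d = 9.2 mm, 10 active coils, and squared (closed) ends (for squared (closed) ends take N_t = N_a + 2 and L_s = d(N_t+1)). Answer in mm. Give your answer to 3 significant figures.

squared (closed) ends: N_t = N_a + 2 = 10 + 2 = 12
L_s = d·(N_t+1) = 9.2 × 13 = 119.6 mm

120 mm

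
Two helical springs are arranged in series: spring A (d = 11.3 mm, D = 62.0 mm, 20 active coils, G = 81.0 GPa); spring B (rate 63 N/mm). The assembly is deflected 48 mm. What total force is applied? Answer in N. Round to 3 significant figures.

1070 N

k_A = Gd⁴/(8D³N_a) = (81.0×10³)(11.3⁴)/(8·62.0³·20) = 34.634 N/mm
Series: 1/k_eq = 1/34.634 + 1/63 = 0.044746; k_eq = 22.348 N/mm
F = k_eq·δ = 22.348·48 = 1072.7 N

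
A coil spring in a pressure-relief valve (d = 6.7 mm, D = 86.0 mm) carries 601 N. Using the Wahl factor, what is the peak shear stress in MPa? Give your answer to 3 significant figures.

486 MPa

Spring index C = D/d = 86.0/6.7 = 12.8358
K_W = (4C−1)/(4C−4) + 0.615/C = 50.343/47.343 + 0.0479 = 1.1113
τ₀ = 8FD/(πd³) = 8·601·86.0/(π·6.7³) = 413488/944.87 = 437.61 MPa
τ_max = K·τ₀ = 1.1113 × 437.61 = 486.31 MPa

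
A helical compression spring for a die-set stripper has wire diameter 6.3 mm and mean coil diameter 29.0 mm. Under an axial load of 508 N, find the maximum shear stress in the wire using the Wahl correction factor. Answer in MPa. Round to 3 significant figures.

201 MPa

Spring index C = D/d = 29.0/6.3 = 4.6032
K_W = (4C−1)/(4C−4) + 0.615/C = 17.413/14.413 + 0.1336 = 1.3418
τ₀ = 8FD/(πd³) = 8·508·29.0/(π·6.3³) = 117856/785.55 = 150.03 MPa
τ_max = K·τ₀ = 1.3418 × 150.03 = 201.3 MPa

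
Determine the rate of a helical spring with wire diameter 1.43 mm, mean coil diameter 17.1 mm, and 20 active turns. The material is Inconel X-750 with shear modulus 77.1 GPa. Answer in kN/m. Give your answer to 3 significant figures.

k = Gd⁴/(8D³N_a) = (77.1×10³ × 1.43⁴) / (8 × 17.1³ × 20)
  = 322403 / 800034 = 0.40299 N/mm

0.403 kN/m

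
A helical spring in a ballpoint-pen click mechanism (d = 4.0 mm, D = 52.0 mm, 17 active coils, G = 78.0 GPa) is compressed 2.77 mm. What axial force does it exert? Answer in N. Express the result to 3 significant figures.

2.89 N

k = Gd⁴/(8D³N_a) = (78.0×10³)(4.0⁴)/(8·52.0³·17) = 1.0442 N/mm
F = k·δ = 1.0442 × 2.77 = 2.8924 N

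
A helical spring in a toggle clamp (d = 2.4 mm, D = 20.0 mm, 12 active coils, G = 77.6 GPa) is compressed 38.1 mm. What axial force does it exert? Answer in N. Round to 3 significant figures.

k = Gd⁴/(8D³N_a) = (77.6×10³)(2.4⁴)/(8·20.0³·12) = 3.3523 N/mm
F = k·δ = 3.3523 × 38.1 = 127.72 N

128 N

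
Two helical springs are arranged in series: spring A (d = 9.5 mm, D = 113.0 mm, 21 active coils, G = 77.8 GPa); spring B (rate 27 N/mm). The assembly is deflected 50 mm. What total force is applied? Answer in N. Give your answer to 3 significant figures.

119 N

k_A = Gd⁴/(8D³N_a) = (77.8×10³)(9.5⁴)/(8·113.0³·21) = 2.6141 N/mm
Series: 1/k_eq = 1/2.6141 + 1/27 = 0.41957; k_eq = 2.3834 N/mm
F = k_eq·δ = 2.3834·50 = 119.17 N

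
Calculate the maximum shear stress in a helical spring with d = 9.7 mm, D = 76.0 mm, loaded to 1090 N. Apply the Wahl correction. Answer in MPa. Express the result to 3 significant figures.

275 MPa

Spring index C = D/d = 76.0/9.7 = 7.8351
K_W = (4C−1)/(4C−4) + 0.615/C = 30.340/27.340 + 0.0785 = 1.1882
τ₀ = 8FD/(πd³) = 8·1090·76.0/(π·9.7³) = 662720/2867.2 = 231.13 MPa
τ_max = K·τ₀ = 1.1882 × 231.13 = 274.64 MPa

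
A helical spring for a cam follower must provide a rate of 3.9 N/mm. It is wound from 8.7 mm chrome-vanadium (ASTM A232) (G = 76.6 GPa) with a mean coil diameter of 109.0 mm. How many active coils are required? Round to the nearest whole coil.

11

N_a = Gd⁴/(8D³k) = (76.6×10³ × 8.7⁴)/(8 × 109.0³ × 3.9)
    = 4.3884e+08 / 4.04049e+07 = 10.86 → 11 coils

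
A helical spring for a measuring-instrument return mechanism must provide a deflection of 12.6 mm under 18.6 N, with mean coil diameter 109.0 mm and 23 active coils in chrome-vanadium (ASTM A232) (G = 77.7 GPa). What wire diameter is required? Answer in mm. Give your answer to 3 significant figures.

8.20 mm

Required rate k = F/δ = 18.6/12.6 = 1.4762 N/mm
d = (8D³N_a·k / G)^(1/4) = (8·109.0³·23·1.4762 / (77.7×10³))^0.25
  = (4527.1)^0.25 = 8.2027 mm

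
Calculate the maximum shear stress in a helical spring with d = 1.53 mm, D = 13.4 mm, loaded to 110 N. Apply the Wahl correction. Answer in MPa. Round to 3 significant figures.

1220 MPa

Spring index C = D/d = 13.4/1.53 = 8.7582
K_W = (4C−1)/(4C−4) + 0.615/C = 34.033/31.033 + 0.0702 = 1.1669
τ₀ = 8FD/(πd³) = 8·110·13.4/(π·1.53³) = 11792/11.252 = 1048 MPa
τ_max = K·τ₀ = 1.1669 × 1048 = 1222.9 MPa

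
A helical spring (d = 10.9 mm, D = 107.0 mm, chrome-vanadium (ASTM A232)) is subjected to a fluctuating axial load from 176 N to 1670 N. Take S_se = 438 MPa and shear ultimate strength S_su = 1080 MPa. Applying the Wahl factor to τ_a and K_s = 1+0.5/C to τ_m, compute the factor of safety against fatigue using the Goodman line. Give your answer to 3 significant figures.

C = D/d = 107.0/10.9 = 9.8165; K_W = (4C−1)/(4C−4)+0.615/C = 1.1477; K_s = 1+0.5/C = 1.0509
F_a = (F_max−F_min)/2 = 747 N; F_m = (F_max+F_min)/2 = 923 N
τ_a = K_W·8F_aD/(πd³) = 1.1477 × 157.17 = 180.38 MPa
τ_m = K_s·8F_mD/(πd³) = 1.0509 × 194.2 = 204.09 MPa
Goodman: 1/n_f = τ_a/S_se + τ_m/S_su = 180.38/438 + 204.09/1080 = 0.41184 + 0.18897 = 0.60081
n_f = 1/0.60081 = 1.664

1.66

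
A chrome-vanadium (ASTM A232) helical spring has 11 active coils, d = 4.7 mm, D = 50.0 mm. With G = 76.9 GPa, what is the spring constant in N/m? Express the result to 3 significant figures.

3410 N/m

k = Gd⁴/(8D³N_a) = (76.9×10³ × 4.7⁴) / (8 × 50.0³ × 11)
  = 3.75247e+07 / 1.1e+07 = 3.4113 N/mm = 3411.3 N/m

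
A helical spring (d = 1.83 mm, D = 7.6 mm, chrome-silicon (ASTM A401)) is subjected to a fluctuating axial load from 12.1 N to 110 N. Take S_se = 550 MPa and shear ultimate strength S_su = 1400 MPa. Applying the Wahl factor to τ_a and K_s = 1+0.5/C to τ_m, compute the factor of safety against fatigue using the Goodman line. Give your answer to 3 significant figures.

1.84

C = D/d = 7.6/1.83 = 4.1530; K_W = (4C−1)/(4C−4)+0.615/C = 1.3860; K_s = 1+0.5/C = 1.1204
F_a = (F_max−F_min)/2 = 48.95 N; F_m = (F_max+F_min)/2 = 61.05 N
τ_a = K_W·8F_aD/(πd³) = 1.3860 × 154.58 = 214.24 MPa
τ_m = K_s·8F_mD/(πd³) = 1.1204 × 192.79 = 216 MPa
Goodman: 1/n_f = τ_a/S_se + τ_m/S_su = 214.24/550 + 216/1400 = 0.38953 + 0.15429 = 0.54382
n_f = 1/0.54382 = 1.839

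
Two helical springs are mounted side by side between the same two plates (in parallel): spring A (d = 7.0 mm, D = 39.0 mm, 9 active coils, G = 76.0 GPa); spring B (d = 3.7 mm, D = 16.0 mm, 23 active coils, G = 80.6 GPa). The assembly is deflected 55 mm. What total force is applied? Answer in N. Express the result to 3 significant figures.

3450 N

k_A = Gd⁴/(8D³N_a) = (76.0×10³)(7.0⁴)/(8·39.0³·9) = 42.725 N/mm
k_B = Gd⁴/(8D³N_a) = (80.6×10³)(3.7⁴)/(8·16.0³·23) = 20.043 N/mm
Parallel: k_eq = 42.725 + 20.043 = 62.768 N/mm
F = k_eq·δ = 62.768·55 = 3452.2 N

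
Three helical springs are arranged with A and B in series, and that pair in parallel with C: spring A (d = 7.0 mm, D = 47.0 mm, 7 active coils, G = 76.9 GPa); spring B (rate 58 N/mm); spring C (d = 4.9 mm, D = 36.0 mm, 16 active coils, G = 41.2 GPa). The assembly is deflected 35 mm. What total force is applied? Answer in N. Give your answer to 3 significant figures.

857 N

k_A = Gd⁴/(8D³N_a) = (76.9×10³)(7.0⁴)/(8·47.0³·7) = 31.757 N/mm
k_C = Gd⁴/(8D³N_a) = (41.2×10³)(4.9⁴)/(8·36.0³·16) = 3.9771 N/mm
Springs A,B series: k_AB = 1/(1/31.757+1/58) = 20.521 N/mm; parallel with C: k_eq = 20.521+3.9771 = 24.498 N/mm
F = k_eq·δ = 24.498·35 = 857.43 N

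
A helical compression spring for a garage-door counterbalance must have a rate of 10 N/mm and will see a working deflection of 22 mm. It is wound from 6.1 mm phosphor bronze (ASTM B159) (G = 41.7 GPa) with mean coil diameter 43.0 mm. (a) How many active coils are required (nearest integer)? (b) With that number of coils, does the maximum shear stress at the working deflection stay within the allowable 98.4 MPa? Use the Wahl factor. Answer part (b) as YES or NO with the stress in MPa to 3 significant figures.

N_a = Gd⁴/(8D³k) = (41.7×10³)(6.1⁴)/(8·43.0³·10) = 9.077 → N_a = 9
Actual rate k = Gd⁴/(8D³·9) = 10.086 N/mm
Working load F = kδ = 10.086·22 = 221.89 N
C = 43.0/6.1 = 7.0492; K_W = (4C−1)/(4C−4)+0.615/C = 1.2112
τ_max = K_W·8FD/(πd³) = 1.2112·107.04 = 129.65 MPa
τ_max > 98.4 MPa → exceeds allowable

(a) 9 coils; (b) NO, τ_max = 130 MPa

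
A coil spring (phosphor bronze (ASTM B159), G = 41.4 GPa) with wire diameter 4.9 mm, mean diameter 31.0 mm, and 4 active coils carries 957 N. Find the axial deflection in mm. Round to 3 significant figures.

38.2 mm

k = Gd⁴/(8D³N_a) = (41.4×10³)(4.9⁴)/(8·31.0³·4) = 25.035 N/mm
δ = F/k = 957 / 25.035 = 38.226 mm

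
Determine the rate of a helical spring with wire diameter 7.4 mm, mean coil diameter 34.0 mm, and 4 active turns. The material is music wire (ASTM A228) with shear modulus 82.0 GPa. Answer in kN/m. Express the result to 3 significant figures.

196 kN/m

k = Gd⁴/(8D³N_a) = (82.0×10³ × 7.4⁴) / (8 × 34.0³ × 4)
  = 2.4589e+08 / 1.25773e+06 = 195.5 N/mm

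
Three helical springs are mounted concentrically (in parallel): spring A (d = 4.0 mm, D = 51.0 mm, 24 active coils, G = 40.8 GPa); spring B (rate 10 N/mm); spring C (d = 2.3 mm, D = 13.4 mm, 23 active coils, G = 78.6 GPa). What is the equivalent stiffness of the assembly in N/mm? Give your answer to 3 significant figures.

k_A = Gd⁴/(8D³N_a) = (40.8×10³)(4.0⁴)/(8·51.0³·24) = 0.4101 N/mm
k_C = Gd⁴/(8D³N_a) = (78.6×10³)(2.3⁴)/(8·13.4³·23) = 4.9682 N/mm
Parallel: k_eq = 0.4101 + 10 + 4.9682 = 15.378 N/mm

15.4 N/mm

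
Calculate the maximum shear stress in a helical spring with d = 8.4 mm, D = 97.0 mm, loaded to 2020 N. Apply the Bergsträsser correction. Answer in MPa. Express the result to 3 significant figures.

939 MPa

Spring index C = D/d = 97.0/8.4 = 11.5476
K_B = (4C+2)/(4C−3) = 48.190/43.190 = 1.1158
τ₀ = 8FD/(πd³) = 8·2020·97.0/(π·8.4³) = 1.56752e+06/1862 = 841.83 MPa
τ_max = K·τ₀ = 1.1158 × 841.83 = 939.29 MPa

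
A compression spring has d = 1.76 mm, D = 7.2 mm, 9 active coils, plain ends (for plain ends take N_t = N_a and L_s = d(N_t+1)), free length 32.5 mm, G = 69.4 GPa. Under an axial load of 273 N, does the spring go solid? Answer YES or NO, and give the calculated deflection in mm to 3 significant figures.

NO, δ = 11.0 mm

k = Gd⁴/(8D³N_a) = (69.4×10³)(1.76⁴)/(8·7.2³·9) = 24.779 N/mm
N_t = 9; L_s = 1.76·10 = 17.6 mm; δ_solid = L₀ − L_s = 32.5 − 17.6 = 14.9 mm
δ = F/k = 273/24.779 = 11.017 mm
δ < δ_solid → spring does not go solid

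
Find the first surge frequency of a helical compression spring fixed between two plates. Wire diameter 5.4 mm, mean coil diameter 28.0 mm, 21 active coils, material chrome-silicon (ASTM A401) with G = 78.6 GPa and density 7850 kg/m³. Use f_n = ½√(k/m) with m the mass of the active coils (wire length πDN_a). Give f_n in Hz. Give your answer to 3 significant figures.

k = Gd⁴/(8D³N_a) = (78.6×10³)(5.4⁴)/(8·28.0³·21) = 18.122 N/mm = 18122 N/m
Wire length L = πDN_a = π·28.0·21 = 1847.3 mm
m = ρ·(πd²/4)·L = 7850 × 22.902×10⁻⁶ m² × 1.8473 m = 0.3321 kg
f_n = ½√(k/m) = 0.5·√(18122/0.3321) = 0.5·√(54568) = 116.8 Hz

117 Hz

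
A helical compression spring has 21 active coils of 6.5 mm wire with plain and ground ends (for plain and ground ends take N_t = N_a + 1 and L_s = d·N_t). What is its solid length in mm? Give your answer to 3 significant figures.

143 mm

plain and ground ends: N_t = N_a + 1 = 21 + 1 = 22
L_s = d·N_t = 6.5 × 22 = 143 mm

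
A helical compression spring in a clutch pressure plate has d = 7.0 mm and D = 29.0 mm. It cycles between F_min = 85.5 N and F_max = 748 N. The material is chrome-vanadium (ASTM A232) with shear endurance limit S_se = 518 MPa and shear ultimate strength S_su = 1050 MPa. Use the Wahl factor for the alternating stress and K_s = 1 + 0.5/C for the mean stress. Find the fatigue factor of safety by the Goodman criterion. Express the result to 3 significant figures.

3.49

C = D/d = 29.0/7.0 = 4.1429; K_W = (4C−1)/(4C−4)+0.615/C = 1.3871; K_s = 1+0.5/C = 1.1207
F_a = (F_max−F_min)/2 = 331.25 N; F_m = (F_max+F_min)/2 = 416.75 N
τ_a = K_W·8F_aD/(πd³) = 1.3871 × 71.318 = 98.924 MPa
τ_m = K_s·8F_mD/(πd³) = 1.1207 × 89.726 = 100.56 MPa
Goodman: 1/n_f = τ_a/S_se + τ_m/S_su = 98.924/518 + 100.56/1050 = 0.19097 + 0.09577 = 0.28674
n_f = 1/0.28674 = 3.487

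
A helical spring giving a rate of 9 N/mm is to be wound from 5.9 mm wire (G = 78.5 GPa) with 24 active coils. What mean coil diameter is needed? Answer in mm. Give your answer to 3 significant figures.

D = (Gd⁴/(8N_a·k))^(1/3) = (78.5×10³·5.9⁴/(8·24·9))^(1/3)
  = (55047)^(1/3) = 38.0404 mm

38.0 mm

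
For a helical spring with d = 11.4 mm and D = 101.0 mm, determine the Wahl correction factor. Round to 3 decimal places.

C = D/d = 101.0/11.4 = 8.8596
K_W = (4C−1)/(4C−4) + 0.615/C = 34.439/31.439 + 0.0694 = 1.1648

1.165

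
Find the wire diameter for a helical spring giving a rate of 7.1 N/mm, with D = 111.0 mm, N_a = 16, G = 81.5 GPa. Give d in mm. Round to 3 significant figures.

11.1 mm

d = (8D³N_a·k / G)^(1/4) = (8·111.0³·16·7.1 / (81.5×10³))^0.25
  = (15250)^0.25 = 11.1127 mm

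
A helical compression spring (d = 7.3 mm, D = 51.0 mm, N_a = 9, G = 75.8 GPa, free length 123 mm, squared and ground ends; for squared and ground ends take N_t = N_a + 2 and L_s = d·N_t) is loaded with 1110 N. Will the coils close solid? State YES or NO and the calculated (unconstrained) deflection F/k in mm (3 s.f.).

YES, δ = 49.2 mm

k = Gd⁴/(8D³N_a) = (75.8×10³)(7.3⁴)/(8·51.0³·9) = 22.538 N/mm
N_t = 11; L_s = 7.3·11 = 80.3 mm; δ_solid = L₀ − L_s = 123 − 80.3 = 42.7 mm
δ = F/k = 1110/22.538 = 49.25 mm
δ ≥ δ_solid → spring goes solid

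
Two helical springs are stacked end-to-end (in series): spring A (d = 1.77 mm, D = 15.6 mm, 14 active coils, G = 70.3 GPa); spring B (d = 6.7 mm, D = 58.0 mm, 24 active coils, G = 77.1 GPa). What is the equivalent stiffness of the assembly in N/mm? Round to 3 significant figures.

1.17 N/mm

k_A = Gd⁴/(8D³N_a) = (70.3×10³)(1.77⁴)/(8·15.6³·14) = 1.6228 N/mm
k_B = Gd⁴/(8D³N_a) = (77.1×10³)(6.7⁴)/(8·58.0³·24) = 4.1473 N/mm
Series: 1/k_eq = 1/1.6228 + 1/4.1473 = 0.85735; k_eq = 1.1664 N/mm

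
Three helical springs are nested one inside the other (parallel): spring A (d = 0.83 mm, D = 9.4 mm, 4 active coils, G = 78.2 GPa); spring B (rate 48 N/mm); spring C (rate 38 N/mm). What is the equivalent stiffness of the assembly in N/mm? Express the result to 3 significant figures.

k_A = Gd⁴/(8D³N_a) = (78.2×10³)(0.83⁴)/(8·9.4³·4) = 1.3963 N/mm
Parallel: k_eq = 1.3963 + 48 + 38 = 87.396 N/mm

87.4 N/mm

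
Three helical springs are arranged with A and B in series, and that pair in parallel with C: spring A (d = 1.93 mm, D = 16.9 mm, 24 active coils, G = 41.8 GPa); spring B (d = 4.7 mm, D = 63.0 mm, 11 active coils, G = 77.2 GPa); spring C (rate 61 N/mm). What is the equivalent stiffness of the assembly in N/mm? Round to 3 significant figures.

k_A = Gd⁴/(8D³N_a) = (41.8×10³)(1.93⁴)/(8·16.9³·24) = 0.62581 N/mm
k_B = Gd⁴/(8D³N_a) = (77.2×10³)(4.7⁴)/(8·63.0³·11) = 1.712 N/mm
Springs A,B series: k_AB = 1/(1/0.62581+1/1.712) = 0.45829 N/mm; parallel with C: k_eq = 0.45829+61 = 61.458 N/mm

61.5 N/mm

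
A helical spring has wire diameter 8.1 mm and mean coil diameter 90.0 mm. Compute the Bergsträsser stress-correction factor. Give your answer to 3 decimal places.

C = D/d = 90.0/8.1 = 11.1111
K_B = (4C+2)/(4C−3) = 46.444/41.444 = 1.1206

1.121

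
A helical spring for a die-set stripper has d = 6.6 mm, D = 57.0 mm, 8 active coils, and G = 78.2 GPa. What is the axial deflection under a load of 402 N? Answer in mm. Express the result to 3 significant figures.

k = Gd⁴/(8D³N_a) = (78.2×10³)(6.6⁴)/(8·57.0³·8) = 12.519 N/mm
δ = F/k = 402 / 12.519 = 32.111 mm

32.1 mm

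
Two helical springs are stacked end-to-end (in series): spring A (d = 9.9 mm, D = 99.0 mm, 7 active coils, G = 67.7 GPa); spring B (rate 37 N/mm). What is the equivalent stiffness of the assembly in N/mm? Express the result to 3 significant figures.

9.04 N/mm

k_A = Gd⁴/(8D³N_a) = (67.7×10³)(9.9⁴)/(8·99.0³·7) = 11.968 N/mm
Series: 1/k_eq = 1/11.968 + 1/37 = 0.11058; k_eq = 9.0432 N/mm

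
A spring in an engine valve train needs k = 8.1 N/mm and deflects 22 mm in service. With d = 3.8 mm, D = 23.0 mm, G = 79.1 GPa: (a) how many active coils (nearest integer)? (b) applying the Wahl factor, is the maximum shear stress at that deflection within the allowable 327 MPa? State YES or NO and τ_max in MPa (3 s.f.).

(a) 21 coils; (b) YES, τ_max = 237 MPa

N_a = Gd⁴/(8D³k) = (79.1×10³)(3.8⁴)/(8·23.0³·8.1) = 20.92 → N_a = 21
Actual rate k = Gd⁴/(8D³·21) = 8.069 N/mm
Working load F = kδ = 8.069·22 = 177.52 N
C = 23.0/3.8 = 6.0526; K_W = (4C−1)/(4C−4)+0.615/C = 1.2500
τ_max = K_W·8FD/(πd³) = 1.2500·189.48 = 236.86 MPa
τ_max ≤ 327 MPa → acceptable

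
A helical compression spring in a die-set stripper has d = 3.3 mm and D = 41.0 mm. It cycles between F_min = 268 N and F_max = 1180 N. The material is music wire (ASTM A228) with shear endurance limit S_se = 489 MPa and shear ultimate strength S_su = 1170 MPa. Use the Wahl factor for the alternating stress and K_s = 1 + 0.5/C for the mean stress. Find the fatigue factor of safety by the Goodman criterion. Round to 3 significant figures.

0.204

C = D/d = 41.0/3.3 = 12.4242; K_W = (4C−1)/(4C−4)+0.615/C = 1.1151; K_s = 1+0.5/C = 1.0402
F_a = (F_max−F_min)/2 = 456 N; F_m = (F_max+F_min)/2 = 724 N
τ_a = K_W·8F_aD/(πd³) = 1.1151 × 1324.8 = 1477.3 MPa
τ_m = K_s·8F_mD/(πd³) = 1.0402 × 2103.4 = 2188 MPa
Goodman: 1/n_f = τ_a/S_se + τ_m/S_su = 1477.3/489 + 2188/1170 = 3.02114 + 1.87012 = 4.8913
n_f = 1/4.8913 = 0.2044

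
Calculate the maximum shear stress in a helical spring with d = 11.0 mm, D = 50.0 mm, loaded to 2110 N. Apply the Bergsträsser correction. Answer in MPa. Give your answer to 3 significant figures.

Spring index C = D/d = 50.0/11.0 = 4.5455
K_B = (4C+2)/(4C−3) = 20.182/15.182 = 1.3293
τ₀ = 8FD/(πd³) = 8·2110·50.0/(π·11.0³) = 844000/4181.5 = 201.84 MPa
τ_max = K·τ₀ = 1.3293 × 201.84 = 268.32 MPa

268 MPa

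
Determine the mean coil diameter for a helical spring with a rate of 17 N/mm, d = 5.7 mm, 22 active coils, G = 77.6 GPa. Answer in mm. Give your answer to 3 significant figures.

D = (Gd⁴/(8N_a·k))^(1/3) = (77.6×10³·5.7⁴/(8·22·17))^(1/3)
  = (27377.9)^(1/3) = 30.1393 mm

30.1 mm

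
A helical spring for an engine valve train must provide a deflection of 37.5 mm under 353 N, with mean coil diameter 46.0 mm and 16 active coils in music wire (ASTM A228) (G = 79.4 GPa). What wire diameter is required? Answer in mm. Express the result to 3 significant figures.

6.20 mm

Required rate k = F/δ = 353/37.5 = 9.4133 N/mm
d = (8D³N_a·k / G)^(1/4) = (8·46.0³·16·9.4133 / (79.4×10³))^0.25
  = (1477.1)^0.25 = 6.1994 mm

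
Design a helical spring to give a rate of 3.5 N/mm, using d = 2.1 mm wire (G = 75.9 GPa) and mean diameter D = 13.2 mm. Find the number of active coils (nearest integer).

23

N_a = Gd⁴/(8D³k) = (75.9×10³ × 2.1⁴)/(8 × 13.2³ × 3.5)
    = 1.47611e+06 / 64399.1 = 22.92 → 23 coils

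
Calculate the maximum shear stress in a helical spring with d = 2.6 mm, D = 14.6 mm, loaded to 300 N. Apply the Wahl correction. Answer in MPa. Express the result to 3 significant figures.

807 MPa

Spring index C = D/d = 14.6/2.6 = 5.6154
K_W = (4C−1)/(4C−4) + 0.615/C = 21.462/18.462 + 0.1095 = 1.2720
τ₀ = 8FD/(πd³) = 8·300·14.6/(π·2.6³) = 35040/55.217 = 634.59 MPa
τ_max = K·τ₀ = 1.2720 × 634.59 = 807.21 MPa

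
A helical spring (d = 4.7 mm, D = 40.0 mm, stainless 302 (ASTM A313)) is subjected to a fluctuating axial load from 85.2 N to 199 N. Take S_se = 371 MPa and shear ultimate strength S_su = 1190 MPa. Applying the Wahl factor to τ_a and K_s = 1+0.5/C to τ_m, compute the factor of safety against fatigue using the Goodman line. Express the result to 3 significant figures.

C = D/d = 40.0/4.7 = 8.5106; K_W = (4C−1)/(4C−4)+0.615/C = 1.1721; K_s = 1+0.5/C = 1.0588
F_a = (F_max−F_min)/2 = 56.9 N; F_m = (F_max+F_min)/2 = 142.1 N
τ_a = K_W·8F_aD/(πd³) = 1.1721 × 55.824 = 65.432 MPa
τ_m = K_s·8F_mD/(πd³) = 1.0588 × 139.41 = 147.6 MPa
Goodman: 1/n_f = τ_a/S_se + τ_m/S_su = 65.432/371 + 147.6/1190 = 0.17637 + 0.12404 = 0.3004
n_f = 1/0.3004 = 3.329

3.33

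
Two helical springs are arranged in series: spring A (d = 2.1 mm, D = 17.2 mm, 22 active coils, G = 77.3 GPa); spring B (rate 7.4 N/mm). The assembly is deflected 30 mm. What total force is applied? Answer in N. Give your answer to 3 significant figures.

k_A = Gd⁴/(8D³N_a) = (77.3×10³)(2.1⁴)/(8·17.2³·22) = 1.6786 N/mm
Series: 1/k_eq = 1/1.6786 + 1/7.4 = 0.73085; k_eq = 1.3683 N/mm
F = k_eq·δ = 1.3683·30 = 41.048 N

41.0 N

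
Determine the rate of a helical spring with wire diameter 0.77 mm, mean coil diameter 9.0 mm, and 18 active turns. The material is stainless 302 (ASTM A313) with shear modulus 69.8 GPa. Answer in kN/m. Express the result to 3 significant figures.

0.234 kN/m

k = Gd⁴/(8D³N_a) = (69.8×10³ × 0.77⁴) / (8 × 9.0³ × 18)
  = 24536.8 / 104976 = 0.23374 N/mm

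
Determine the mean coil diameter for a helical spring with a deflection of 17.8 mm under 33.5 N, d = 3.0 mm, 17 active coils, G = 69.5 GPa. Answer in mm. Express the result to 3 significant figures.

28.0 mm

Required rate k = F/δ = 33.5/17.8 = 1.882 N/mm
D = (Gd⁴/(8N_a·k))^(1/3) = (69.5×10³·3.0⁴/(8·17·1.882))^(1/3)
  = (21994.1)^(1/3) = 28.0179 mm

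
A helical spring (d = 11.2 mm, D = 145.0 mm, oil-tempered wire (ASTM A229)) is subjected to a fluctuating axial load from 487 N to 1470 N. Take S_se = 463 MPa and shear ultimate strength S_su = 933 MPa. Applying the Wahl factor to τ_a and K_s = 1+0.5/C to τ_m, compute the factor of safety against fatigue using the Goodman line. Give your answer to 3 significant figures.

1.68

C = D/d = 145.0/11.2 = 12.9464; K_W = (4C−1)/(4C−4)+0.615/C = 1.1103; K_s = 1+0.5/C = 1.0386
F_a = (F_max−F_min)/2 = 491.5 N; F_m = (F_max+F_min)/2 = 978.5 N
τ_a = K_W·8F_aD/(πd³) = 1.1103 × 129.17 = 143.42 MPa
τ_m = K_s·8F_mD/(πd³) = 1.0386 × 257.17 = 267.1 MPa
Goodman: 1/n_f = τ_a/S_se + τ_m/S_su = 143.42/463 + 267.1/933 = 0.30976 + 0.28628 = 0.59604
n_f = 1/0.59604 = 1.678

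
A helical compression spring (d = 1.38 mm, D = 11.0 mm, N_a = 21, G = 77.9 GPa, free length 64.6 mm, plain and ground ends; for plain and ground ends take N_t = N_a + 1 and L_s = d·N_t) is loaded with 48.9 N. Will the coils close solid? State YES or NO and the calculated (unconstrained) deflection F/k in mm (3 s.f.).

k = Gd⁴/(8D³N_a) = (77.9×10³)(1.38⁴)/(8·11.0³·21) = 1.2635 N/mm
N_t = 22; L_s = 1.38·22 = 30.36 mm; δ_solid = L₀ − L_s = 64.6 − 30.36 = 34.24 mm
δ = F/k = 48.9/1.2635 = 38.703 mm
δ ≥ δ_solid → spring goes solid

YES, δ = 38.7 mm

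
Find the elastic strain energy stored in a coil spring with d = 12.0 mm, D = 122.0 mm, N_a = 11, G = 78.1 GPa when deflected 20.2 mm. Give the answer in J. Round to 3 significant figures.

2.07 J

k = Gd⁴/(8D³N_a) = (78.1×10³)(12.0⁴)/(8·122.0³·11) = 10.135 N/mm
U = ½kδ² = 0.5 × 10.135 × 20.2² = 2067.7 N·mm = 2.0677 J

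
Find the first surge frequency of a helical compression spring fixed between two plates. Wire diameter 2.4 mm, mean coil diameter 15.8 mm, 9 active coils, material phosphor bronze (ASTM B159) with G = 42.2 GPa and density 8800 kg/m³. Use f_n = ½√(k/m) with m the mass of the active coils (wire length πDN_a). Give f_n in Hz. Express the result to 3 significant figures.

263 Hz

k = Gd⁴/(8D³N_a) = (42.2×10³)(2.4⁴)/(8·15.8³·9) = 4.9301 N/mm = 4930.1 N/m
Wire length L = πDN_a = π·15.8·9 = 446.73 mm
m = ρ·(πd²/4)·L = 8800 × 4.5239×10⁻⁶ m² × 0.44673 m = 0.017785 kg
f_n = ½√(k/m) = 0.5·√(4930.1/0.017785) = 0.5·√(2.7721e+05) = 263.25 Hz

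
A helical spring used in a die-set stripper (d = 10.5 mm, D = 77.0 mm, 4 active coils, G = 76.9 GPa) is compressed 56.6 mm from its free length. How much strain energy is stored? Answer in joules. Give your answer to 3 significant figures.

k = Gd⁴/(8D³N_a) = (76.9×10³)(10.5⁴)/(8·77.0³·4) = 63.983 N/mm
U = ½kδ² = 0.5 × 63.983 × 56.6² = 1.0249e+05 N·mm = 102.49 J

102 J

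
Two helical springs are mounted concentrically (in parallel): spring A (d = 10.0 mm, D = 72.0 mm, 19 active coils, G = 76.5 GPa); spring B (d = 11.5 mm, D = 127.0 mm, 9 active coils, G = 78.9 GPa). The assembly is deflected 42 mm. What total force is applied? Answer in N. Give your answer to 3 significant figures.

959 N

k_A = Gd⁴/(8D³N_a) = (76.5×10³)(10.0⁴)/(8·72.0³·19) = 13.484 N/mm
k_B = Gd⁴/(8D³N_a) = (78.9×10³)(11.5⁴)/(8·127.0³·9) = 9.3567 N/mm
Parallel: k_eq = 13.484 + 9.3567 = 22.841 N/mm
F = k_eq·δ = 22.841·42 = 959.31 N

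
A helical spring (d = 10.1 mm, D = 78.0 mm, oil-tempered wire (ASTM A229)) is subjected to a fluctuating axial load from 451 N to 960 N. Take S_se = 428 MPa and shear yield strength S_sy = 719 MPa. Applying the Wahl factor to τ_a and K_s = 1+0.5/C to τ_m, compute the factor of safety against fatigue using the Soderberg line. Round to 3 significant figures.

2.96

C = D/d = 78.0/10.1 = 7.7228; K_W = (4C−1)/(4C−4)+0.615/C = 1.1912; K_s = 1+0.5/C = 1.0647
F_a = (F_max−F_min)/2 = 254.5 N; F_m = (F_max+F_min)/2 = 705.5 N
τ_a = K_W·8F_aD/(πd³) = 1.1912 × 49.063 = 58.444 MPa
τ_m = K_s·8F_mD/(πd³) = 1.0647 × 136.01 = 144.81 MPa
Soderberg: 1/n_f = τ_a/S_se + τ_m/S_sy = 58.444/428 + 144.81/719 = 0.13655 + 0.20141 = 0.33796
n_f = 1/0.33796 = 2.959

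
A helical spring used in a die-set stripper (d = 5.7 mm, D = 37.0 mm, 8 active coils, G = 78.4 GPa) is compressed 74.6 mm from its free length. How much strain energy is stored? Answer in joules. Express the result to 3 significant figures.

71.0 J

k = Gd⁴/(8D³N_a) = (78.4×10³)(5.7⁴)/(8·37.0³·8) = 25.529 N/mm
U = ½kδ² = 0.5 × 25.529 × 74.6² = 71036 N·mm = 71.036 J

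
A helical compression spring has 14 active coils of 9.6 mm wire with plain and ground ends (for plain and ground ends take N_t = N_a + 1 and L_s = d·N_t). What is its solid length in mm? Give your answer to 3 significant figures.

plain and ground ends: N_t = N_a + 1 = 14 + 1 = 15
L_s = d·N_t = 9.6 × 15 = 144 mm

144 mm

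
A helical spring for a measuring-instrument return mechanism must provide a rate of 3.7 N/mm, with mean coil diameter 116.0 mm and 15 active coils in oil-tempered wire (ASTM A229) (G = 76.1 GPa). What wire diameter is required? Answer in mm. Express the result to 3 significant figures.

9.77 mm

d = (8D³N_a·k / G)^(1/4) = (8·116.0³·15·3.7 / (76.1×10³))^0.25
  = (9106.9)^0.25 = 9.7688 mm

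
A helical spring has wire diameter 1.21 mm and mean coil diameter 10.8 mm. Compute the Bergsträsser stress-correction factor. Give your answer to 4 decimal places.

1.1529

C = D/d = 10.8/1.21 = 8.9256
K_B = (4C+2)/(4C−3) = 37.702/32.702 = 1.1529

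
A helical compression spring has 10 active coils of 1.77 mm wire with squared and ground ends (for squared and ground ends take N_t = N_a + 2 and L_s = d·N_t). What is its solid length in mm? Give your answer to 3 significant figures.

21.2 mm

squared and ground ends: N_t = N_a + 2 = 10 + 2 = 12
L_s = d·N_t = 1.77 × 12 = 21.24 mm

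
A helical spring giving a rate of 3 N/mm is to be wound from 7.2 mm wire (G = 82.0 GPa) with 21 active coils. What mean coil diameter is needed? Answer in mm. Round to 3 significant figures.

75.9 mm

D = (Gd⁴/(8N_a·k))^(1/3) = (82.0×10³·7.2⁴/(8·21·3))^(1/3)
  = (437233)^(1/3) = 75.8993 mm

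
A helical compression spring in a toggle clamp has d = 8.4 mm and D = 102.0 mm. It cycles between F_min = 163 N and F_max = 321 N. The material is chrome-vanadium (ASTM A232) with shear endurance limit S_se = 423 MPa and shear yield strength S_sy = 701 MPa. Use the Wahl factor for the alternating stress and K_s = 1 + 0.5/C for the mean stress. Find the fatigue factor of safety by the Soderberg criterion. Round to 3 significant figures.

4.02

C = D/d = 102.0/8.4 = 12.1429; K_W = (4C−1)/(4C−4)+0.615/C = 1.1180; K_s = 1+0.5/C = 1.0412
F_a = (F_max−F_min)/2 = 79 N; F_m = (F_max+F_min)/2 = 242 N
τ_a = K_W·8F_aD/(πd³) = 1.1180 × 34.62 = 38.704 MPa
τ_m = K_s·8F_mD/(πd³) = 1.0412 × 106.05 = 110.42 MPa
Soderberg: 1/n_f = τ_a/S_se + τ_m/S_sy = 38.704/423 + 110.42/701 = 0.09150 + 0.15752 = 0.24901
n_f = 1/0.24901 = 4.016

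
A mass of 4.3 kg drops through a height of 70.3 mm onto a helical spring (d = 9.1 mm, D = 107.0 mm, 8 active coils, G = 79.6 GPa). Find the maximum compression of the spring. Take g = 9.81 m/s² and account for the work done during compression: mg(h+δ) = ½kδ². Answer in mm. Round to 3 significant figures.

k = Gd⁴/(8D³N_a) = (79.6×10³)(9.1⁴)/(8·107.0³·8) = 6.9622 N/mm
W = mg = 4.3 × 9.81 = 42.183 N
½kδ² − Wδ − Wh = 0 → δ = (W + √(W² + 2kWh))/k
δ = (42.183 + √(1779.4 + 41292.4))/6.9622 = (42.183 + 207.54)/6.9622 = 35.868 mm

35.9 mm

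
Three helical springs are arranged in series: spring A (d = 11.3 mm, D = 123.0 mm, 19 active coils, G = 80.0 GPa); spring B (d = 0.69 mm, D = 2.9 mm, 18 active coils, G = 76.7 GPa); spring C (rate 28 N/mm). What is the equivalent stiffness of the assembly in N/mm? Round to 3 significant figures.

2.20 N/mm

k_A = Gd⁴/(8D³N_a) = (80.0×10³)(11.3⁴)/(8·123.0³·19) = 4.6115 N/mm
k_B = Gd⁴/(8D³N_a) = (76.7×10³)(0.69⁴)/(8·2.9³·18) = 4.9503 N/mm
Series: 1/k_eq = 1/4.6115 + 1/4.9503 + 1/28 = 0.45457; k_eq = 2.1999 N/mm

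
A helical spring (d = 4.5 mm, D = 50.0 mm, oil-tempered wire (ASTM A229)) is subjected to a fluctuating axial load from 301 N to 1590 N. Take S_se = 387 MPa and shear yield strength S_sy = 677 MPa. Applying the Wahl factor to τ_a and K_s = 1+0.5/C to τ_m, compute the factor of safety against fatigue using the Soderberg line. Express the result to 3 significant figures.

C = D/d = 50.0/4.5 = 11.1111; K_W = (4C−1)/(4C−4)+0.615/C = 1.1295; K_s = 1+0.5/C = 1.0450
F_a = (F_max−F_min)/2 = 644.5 N; F_m = (F_max+F_min)/2 = 945.5 N
τ_a = K_W·8F_aD/(πd³) = 1.1295 × 900.52 = 1017.2 MPa
τ_m = K_s·8F_mD/(πd³) = 1.0450 × 1321.1 = 1380.5 MPa
Soderberg: 1/n_f = τ_a/S_se + τ_m/S_sy = 1017.2/387 + 1380.5/677 = 2.62833 + 2.03921 = 4.6675
n_f = 1/4.6675 = 0.2142

0.214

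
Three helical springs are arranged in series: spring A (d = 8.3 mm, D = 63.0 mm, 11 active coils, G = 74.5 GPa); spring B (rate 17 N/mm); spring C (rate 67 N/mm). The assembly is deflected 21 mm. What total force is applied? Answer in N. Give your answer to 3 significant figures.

k_A = Gd⁴/(8D³N_a) = (74.5×10³)(8.3⁴)/(8·63.0³·11) = 16.068 N/mm
Series: 1/k_eq = 1/16.068 + 1/17 + 1/67 = 0.13598; k_eq = 7.3538 N/mm
F = k_eq·δ = 7.3538·21 = 154.43 N

154 N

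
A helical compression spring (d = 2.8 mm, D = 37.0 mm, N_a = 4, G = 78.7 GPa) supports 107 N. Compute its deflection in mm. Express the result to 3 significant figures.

k = Gd⁴/(8D³N_a) = (78.7×10³)(2.8⁴)/(8·37.0³·4) = 2.9844 N/mm
δ = F/k = 107 / 2.9844 = 35.854 mm

35.9 mm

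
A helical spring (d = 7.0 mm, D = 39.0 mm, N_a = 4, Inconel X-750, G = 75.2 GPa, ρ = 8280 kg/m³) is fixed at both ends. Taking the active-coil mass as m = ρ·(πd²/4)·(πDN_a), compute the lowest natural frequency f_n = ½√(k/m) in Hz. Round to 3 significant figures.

390 Hz

k = Gd⁴/(8D³N_a) = (75.2×10³)(7.0⁴)/(8·39.0³·4) = 95.119 N/mm = 95119 N/m
Wire length L = πDN_a = π·39.0·4 = 490.09 mm
m = ρ·(πd²/4)·L = 8280 × 38.485×10⁻⁶ m² × 0.49009 m = 0.15617 kg
f_n = ½√(k/m) = 0.5·√(95119/0.15617) = 0.5·√(6.0908e+05) = 390.22 Hz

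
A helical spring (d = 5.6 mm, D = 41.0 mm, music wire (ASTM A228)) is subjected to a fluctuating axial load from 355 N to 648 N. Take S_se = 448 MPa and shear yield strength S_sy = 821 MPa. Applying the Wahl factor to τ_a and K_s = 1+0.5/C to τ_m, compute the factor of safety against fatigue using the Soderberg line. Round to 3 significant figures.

C = D/d = 41.0/5.6 = 7.3214; K_W = (4C−1)/(4C−4)+0.615/C = 1.2026; K_s = 1+0.5/C = 1.0683
F_a = (F_max−F_min)/2 = 146.5 N; F_m = (F_max+F_min)/2 = 501.5 N
τ_a = K_W·8F_aD/(πd³) = 1.2026 × 87.096 = 104.75 MPa
τ_m = K_s·8F_mD/(πd³) = 1.0683 × 298.15 = 318.51 MPa
Soderberg: 1/n_f = τ_a/S_se + τ_m/S_sy = 104.75/448 + 318.51/821 = 0.23381 + 0.38795 = 0.62176
n_f = 1/0.62176 = 1.608

1.61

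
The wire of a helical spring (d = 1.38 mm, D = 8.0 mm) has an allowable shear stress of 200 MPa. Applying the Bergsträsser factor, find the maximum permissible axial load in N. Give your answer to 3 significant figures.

20.7 N

C = D/d = 8.0/1.38 = 5.7971
K_B = (4C+2)/(4C−3) = 25.188/20.188 = 1.2477
τ_max = K·8FD/(πd³) → F_max = τ_allow·πd³/(8DK)
F_max = 200·π·1.38³/(8·8.0·1.2477) = 1651.3/79.851 = 20.679 N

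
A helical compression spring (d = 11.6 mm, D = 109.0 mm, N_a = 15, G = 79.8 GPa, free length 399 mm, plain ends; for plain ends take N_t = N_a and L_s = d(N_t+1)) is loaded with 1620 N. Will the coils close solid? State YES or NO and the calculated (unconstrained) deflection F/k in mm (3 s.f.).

NO, δ = 174 mm

k = Gd⁴/(8D³N_a) = (79.8×10³)(11.6⁴)/(8·109.0³·15) = 9.2977 N/mm
N_t = 15; L_s = 11.6·16 = 185.6 mm; δ_solid = L₀ − L_s = 399 − 185.6 = 213.4 mm
δ = F/k = 1620/9.2977 = 174.24 mm
δ < δ_solid → spring does not go solid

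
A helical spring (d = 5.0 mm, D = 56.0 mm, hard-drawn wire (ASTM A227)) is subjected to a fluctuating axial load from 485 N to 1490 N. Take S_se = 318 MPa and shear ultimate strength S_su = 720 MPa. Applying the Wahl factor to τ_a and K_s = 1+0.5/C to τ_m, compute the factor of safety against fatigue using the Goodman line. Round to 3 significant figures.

0.273

C = D/d = 56.0/5.0 = 11.2000; K_W = (4C−1)/(4C−4)+0.615/C = 1.1284; K_s = 1+0.5/C = 1.0446
F_a = (F_max−F_min)/2 = 502.5 N; F_m = (F_max+F_min)/2 = 987.5 N
τ_a = K_W·8F_aD/(πd³) = 1.1284 × 573.26 = 646.89 MPa
τ_m = K_s·8F_mD/(πd³) = 1.0446 × 1126.6 = 1176.9 MPa
Goodman: 1/n_f = τ_a/S_se + τ_m/S_su = 646.89/318 + 1176.9/720 = 2.03426 + 1.63452 = 3.6688
n_f = 1/3.6688 = 0.2726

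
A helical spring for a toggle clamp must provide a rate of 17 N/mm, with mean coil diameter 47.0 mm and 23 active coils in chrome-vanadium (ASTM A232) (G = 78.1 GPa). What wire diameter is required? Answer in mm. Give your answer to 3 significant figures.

8.03 mm

d = (8D³N_a·k / G)^(1/4) = (8·47.0³·23·17 / (78.1×10³))^0.25
  = (4158.2)^0.25 = 8.0302 mm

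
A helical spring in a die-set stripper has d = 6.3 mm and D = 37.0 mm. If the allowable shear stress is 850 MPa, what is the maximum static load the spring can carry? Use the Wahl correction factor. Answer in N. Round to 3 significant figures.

1790 N

C = D/d = 37.0/6.3 = 5.8730
K_W = (4C−1)/(4C−4) + 0.615/C = 22.492/19.492 + 0.1047 = 1.2586
τ_max = K·8FD/(πd³) → F_max = τ_allow·πd³/(8DK)
F_max = 850·π·6.3³/(8·37.0·1.2586) = 6.6771e+05/372.55 = 1792.3 N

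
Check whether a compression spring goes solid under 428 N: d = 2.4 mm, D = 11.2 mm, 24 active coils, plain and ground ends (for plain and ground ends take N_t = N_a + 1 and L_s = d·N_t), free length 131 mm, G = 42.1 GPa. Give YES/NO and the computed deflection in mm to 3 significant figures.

YES, δ = 82.7 mm

k = Gd⁴/(8D³N_a) = (42.1×10³)(2.4⁴)/(8·11.2³·24) = 5.1781 N/mm
N_t = 25; L_s = 2.4·25 = 60 mm; δ_solid = L₀ − L_s = 131 − 60 = 71 mm
δ = F/k = 428/5.1781 = 82.656 mm
δ ≥ δ_solid → spring goes solid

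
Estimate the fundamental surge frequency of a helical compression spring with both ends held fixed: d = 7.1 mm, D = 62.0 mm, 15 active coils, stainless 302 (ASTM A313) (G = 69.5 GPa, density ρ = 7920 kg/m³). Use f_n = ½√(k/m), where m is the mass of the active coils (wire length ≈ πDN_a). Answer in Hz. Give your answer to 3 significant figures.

41.1 Hz

k = Gd⁴/(8D³N_a) = (69.5×10³)(7.1⁴)/(8·62.0³·15) = 6.1754 N/mm = 6175.4 N/m
Wire length L = πDN_a = π·62.0·15 = 2921.7 mm
m = ρ·(πd²/4)·L = 7920 × 39.592×10⁻⁶ m² × 2.9217 m = 0.91615 kg
f_n = ½√(k/m) = 0.5·√(6175.4/0.91615) = 0.5·√(6740.6) = 41.051 Hz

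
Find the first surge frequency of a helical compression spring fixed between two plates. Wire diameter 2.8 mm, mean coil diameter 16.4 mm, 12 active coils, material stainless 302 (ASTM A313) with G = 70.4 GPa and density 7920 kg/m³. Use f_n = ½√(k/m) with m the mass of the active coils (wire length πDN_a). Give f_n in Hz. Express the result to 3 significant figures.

k = Gd⁴/(8D³N_a) = (70.4×10³)(2.8⁴)/(8·16.4³·12) = 10.219 N/mm = 10219 N/m
Wire length L = πDN_a = π·16.4·12 = 618.27 mm
m = ρ·(πd²/4)·L = 7920 × 6.1575×10⁻⁶ m² × 0.61827 m = 0.030151 kg
f_n = ½√(k/m) = 0.5·√(10219/0.030151) = 0.5·√(3.3892e+05) = 291.08 Hz

291 Hz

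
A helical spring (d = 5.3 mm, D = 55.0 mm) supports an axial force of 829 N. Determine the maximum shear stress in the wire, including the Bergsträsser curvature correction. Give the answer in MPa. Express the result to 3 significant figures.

Spring index C = D/d = 55.0/5.3 = 10.3774
K_B = (4C+2)/(4C−3) = 43.509/38.509 = 1.1298
τ₀ = 8FD/(πd³) = 8·829·55.0/(π·5.3³) = 364760/467.71 = 779.88 MPa
τ_max = K·τ₀ = 1.1298 × 779.88 = 881.14 MPa

881 MPa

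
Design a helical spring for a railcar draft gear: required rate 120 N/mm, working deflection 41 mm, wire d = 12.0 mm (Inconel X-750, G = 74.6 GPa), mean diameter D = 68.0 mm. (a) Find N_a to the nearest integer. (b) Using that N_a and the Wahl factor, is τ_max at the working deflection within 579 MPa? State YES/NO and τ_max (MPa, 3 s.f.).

(a) 5 coils; (b) NO, τ_max = 641 MPa

N_a = Gd⁴/(8D³k) = (74.6×10³)(12.0⁴)/(8·68.0³·120) = 5.125 → N_a = 5
Actual rate k = Gd⁴/(8D³·5) = 122.99 N/mm
Working load F = kδ = 122.99·41 = 5042.7 N
C = 68.0/12.0 = 5.6667; K_W = (4C−1)/(4C−4)+0.615/C = 1.2692
τ_max = K_W·8FD/(πd³) = 1.2692·505.32 = 641.37 MPa
τ_max > 579 MPa → exceeds allowable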